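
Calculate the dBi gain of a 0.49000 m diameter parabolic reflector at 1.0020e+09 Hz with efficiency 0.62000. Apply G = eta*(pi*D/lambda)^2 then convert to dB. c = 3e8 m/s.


lambda = c / f = 3.0000e+08 / 1.0020e+09 = 0.2994012 m
G_linear = 0.62000 * (pi * 0.49000 / 0.2994012)^2 = 16.38991
G_dBi = 10 * log10(16.38991) = 12.15 dBi

12.15 dBi


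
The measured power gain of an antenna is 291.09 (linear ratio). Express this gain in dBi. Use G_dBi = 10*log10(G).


G_dBi = 10 * log10(291.09) = 24.64 dBi

24.64 dBi


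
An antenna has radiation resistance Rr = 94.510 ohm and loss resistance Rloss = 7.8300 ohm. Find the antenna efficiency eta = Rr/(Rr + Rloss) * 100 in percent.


eta = 94.510 / (94.510 + 7.8300) * 100 = 92.35%

92.35%


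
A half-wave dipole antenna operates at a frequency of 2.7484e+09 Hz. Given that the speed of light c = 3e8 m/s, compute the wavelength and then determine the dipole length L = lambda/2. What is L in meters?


lambda = c / f = 3.0000e+08 / 2.7484e+09 = 0.1091544 m
L = lambda / 2 = 0.1091544 / 2 = 0.05458 m

0.05458 m


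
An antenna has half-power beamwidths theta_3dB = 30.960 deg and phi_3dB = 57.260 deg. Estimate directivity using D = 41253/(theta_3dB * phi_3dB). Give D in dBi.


D_linear = 41253 / (30.960 * 57.260) = 23.27037
D_dBi = 10 * log10(23.27037) = 13.67 dBi

13.67 dBi


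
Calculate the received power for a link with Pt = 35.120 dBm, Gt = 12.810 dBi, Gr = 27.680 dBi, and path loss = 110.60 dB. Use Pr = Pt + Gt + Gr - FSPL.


Pr = 35.120 + 12.810 + 27.680 - 110.60 = -34.99 dBm

-34.99 dBm


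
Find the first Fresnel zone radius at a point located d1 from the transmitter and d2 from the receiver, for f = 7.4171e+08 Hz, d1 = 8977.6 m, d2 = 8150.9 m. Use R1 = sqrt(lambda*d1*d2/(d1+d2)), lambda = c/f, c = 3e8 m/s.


lambda = c / f = 3.0000e+08 / 7.4171e+08 = 0.4044708 m
R1 = sqrt(0.4044708 * 8977.6 * 8150.9 / (8977.6 + 8150.9)) = 41.57 m

41.57 m


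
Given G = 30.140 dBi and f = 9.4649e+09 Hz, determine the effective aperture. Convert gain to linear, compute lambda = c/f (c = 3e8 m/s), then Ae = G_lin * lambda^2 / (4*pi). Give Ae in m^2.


lambda = c / f = 3.0000e+08 / 9.4649e+09 = 0.03169606 m
G_linear = 10^(30.140/10) = 1032.761
Ae = G_linear * lambda^2 / (4*pi) = 1032.761 * 0.03169606^2 / (4*pi) = 0.08257 m^2

0.08257 m^2


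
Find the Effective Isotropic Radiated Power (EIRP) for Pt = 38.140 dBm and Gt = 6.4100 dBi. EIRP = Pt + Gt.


EIRP = Pt + Gt = 38.140 + 6.4100 = 44.55 dBm

44.55 dBm


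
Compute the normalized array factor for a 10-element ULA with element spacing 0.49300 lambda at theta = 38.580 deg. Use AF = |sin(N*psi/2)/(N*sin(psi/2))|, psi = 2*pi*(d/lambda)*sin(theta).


psi = 2*pi*0.49300*sin(38.580 deg) = 1.931691 rad
AF = |sin(10*1.931691/2) / (10*sin(1.931691/2))| = 0.02815

0.02815


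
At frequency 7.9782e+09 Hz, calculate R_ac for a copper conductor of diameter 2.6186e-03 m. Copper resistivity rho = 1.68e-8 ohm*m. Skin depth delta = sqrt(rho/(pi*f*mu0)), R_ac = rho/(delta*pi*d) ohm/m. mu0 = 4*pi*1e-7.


delta = sqrt(1.68e-8 / (pi * 7.9782e+09 * 4*pi*1e-7)) = 7.303353e-07 m
R_ac = 1.68e-8 / (7.303353e-07 * pi * 2.6186e-03) = 2.796 ohm/m

2.796 ohm/m


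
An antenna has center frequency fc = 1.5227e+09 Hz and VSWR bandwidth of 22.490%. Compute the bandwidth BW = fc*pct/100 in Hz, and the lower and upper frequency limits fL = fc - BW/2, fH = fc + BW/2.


BW = 1.5227e+09 * 22.490/100 = 3.424552e+08 Hz
fL = 1.5227e+09 - 3.424552e+08/2 = 1.351e+09 Hz
fH = 1.5227e+09 + 3.424552e+08/2 = 1.694e+09 Hz

BW=3.425e+08 Hz, fL=1.351e+09 Hz, fH=1.694e+09 Hz


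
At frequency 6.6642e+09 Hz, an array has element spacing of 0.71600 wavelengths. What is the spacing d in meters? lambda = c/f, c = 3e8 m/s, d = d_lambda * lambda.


lambda = c / f = 3.0000e+08 / 6.6642e+09 = 0.04501666 m
d = 0.71600 * 0.04501666 = 0.03223 m

0.03223 m


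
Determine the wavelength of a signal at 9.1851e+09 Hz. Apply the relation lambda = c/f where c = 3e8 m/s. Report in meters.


lambda = c / f = 3.0000e+08 / 9.1851e+09 = 0.03266 m

0.03266 m


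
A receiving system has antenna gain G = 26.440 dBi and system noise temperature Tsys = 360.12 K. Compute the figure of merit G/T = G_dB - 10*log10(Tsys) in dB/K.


G/T = 26.440 - 10*log10(360.12) = 26.440 - 25.56447 = 0.8755 dB/K

0.8755 dB/K


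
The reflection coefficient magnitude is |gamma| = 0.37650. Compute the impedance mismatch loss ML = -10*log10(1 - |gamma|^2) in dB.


ML = -10 * log10(1 - 0.37650^2) = -10 * log10(0.85824775) = 0.6639 dB

0.6639 dB


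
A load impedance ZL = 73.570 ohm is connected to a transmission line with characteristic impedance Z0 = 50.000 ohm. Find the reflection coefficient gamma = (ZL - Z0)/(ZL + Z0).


gamma = (73.570 - 50.000) / (73.570 + 50.000) = 0.1907

0.1907


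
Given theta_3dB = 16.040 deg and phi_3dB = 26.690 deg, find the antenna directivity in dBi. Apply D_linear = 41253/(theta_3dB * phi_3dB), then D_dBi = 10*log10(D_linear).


D_linear = 41253 / (16.040 * 26.690) = 96.36129
D_dBi = 10 * log10(96.36129) = 19.84 dBi

19.84 dBi


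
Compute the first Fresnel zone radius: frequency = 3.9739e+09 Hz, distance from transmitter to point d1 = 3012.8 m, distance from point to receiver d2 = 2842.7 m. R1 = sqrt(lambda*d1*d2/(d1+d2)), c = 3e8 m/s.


lambda = c / f = 3.0000e+08 / 3.9739e+09 = 0.07549259 m
R1 = sqrt(0.07549259 * 3012.8 * 2842.7 / (3012.8 + 2842.7)) = 10.51 m

10.51 m


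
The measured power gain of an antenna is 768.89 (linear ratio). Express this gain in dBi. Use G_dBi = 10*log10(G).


G_dBi = 10 * log10(768.89) = 28.86 dBi

28.86 dBi


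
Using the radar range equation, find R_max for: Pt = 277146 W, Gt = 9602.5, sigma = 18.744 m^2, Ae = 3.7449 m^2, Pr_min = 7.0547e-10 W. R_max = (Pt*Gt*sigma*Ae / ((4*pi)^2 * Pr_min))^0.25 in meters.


R^4 = 277146*9602.5*18.744*3.7449 / ((4*pi)^2 * 7.0547e-10) = 1.676861e+18
R_max = 1.676861e+18^0.25 = 35985 m

35985 m


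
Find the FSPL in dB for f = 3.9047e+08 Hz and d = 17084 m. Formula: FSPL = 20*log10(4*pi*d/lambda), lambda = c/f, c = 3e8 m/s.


lambda = c / f = 3.0000e+08 / 3.9047e+08 = 0.7683049 m
FSPL = 20 * log10(4*pi*17084/0.7683049) = 108.9 dB

108.9 dB


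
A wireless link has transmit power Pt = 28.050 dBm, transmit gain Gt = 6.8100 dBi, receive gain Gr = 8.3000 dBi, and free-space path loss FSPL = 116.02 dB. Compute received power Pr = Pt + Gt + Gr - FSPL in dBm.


Pr = 28.050 + 6.8100 + 8.3000 - 116.02 = -72.86 dBm

-72.86 dBm


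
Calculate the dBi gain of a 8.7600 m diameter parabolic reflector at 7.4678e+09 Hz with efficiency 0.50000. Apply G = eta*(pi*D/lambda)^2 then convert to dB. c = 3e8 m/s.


lambda = c / f = 3.0000e+08 / 7.4678e+09 = 0.04017247 m
G_linear = 0.50000 * (pi * 8.7600 / 0.04017247)^2 = 234650.2
G_dBi = 10 * log10(234650.2) = 53.70 dBi

53.70 dBi


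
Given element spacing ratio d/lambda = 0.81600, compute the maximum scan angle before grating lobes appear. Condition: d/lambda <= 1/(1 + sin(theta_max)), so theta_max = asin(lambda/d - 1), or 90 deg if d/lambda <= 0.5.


lambda/d - 1 = 1/0.81600 - 1 = 0.2254902
theta_max = asin(0.2254902) = 13.03 deg

13.03 deg


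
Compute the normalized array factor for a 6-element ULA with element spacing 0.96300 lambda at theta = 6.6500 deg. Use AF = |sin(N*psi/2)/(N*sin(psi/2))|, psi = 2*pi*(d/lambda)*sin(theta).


psi = 2*pi*0.96300*sin(6.6500 deg) = 0.7006961 rad
AF = |sin(6*0.7006961/2) / (6*sin(0.7006961/2))| = 0.4187

0.4187


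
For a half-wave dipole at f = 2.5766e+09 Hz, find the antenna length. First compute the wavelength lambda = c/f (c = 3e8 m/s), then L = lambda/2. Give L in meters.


lambda = c / f = 3.0000e+08 / 2.5766e+09 = 0.1164325 m
L = lambda / 2 = 0.1164325 / 2 = 0.05822 m

0.05822 m


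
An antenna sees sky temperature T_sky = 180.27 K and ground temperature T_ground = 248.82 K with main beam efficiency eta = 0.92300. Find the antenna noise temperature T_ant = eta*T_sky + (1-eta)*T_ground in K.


T_ant = 0.92300 * 180.27 + (1 - 0.92300) * 248.82 = 185.5 K

185.5 K


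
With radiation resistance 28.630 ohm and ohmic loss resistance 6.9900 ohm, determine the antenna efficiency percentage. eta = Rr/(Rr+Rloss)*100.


eta = 28.630 / (28.630 + 6.9900) * 100 = 80.38%

80.38%


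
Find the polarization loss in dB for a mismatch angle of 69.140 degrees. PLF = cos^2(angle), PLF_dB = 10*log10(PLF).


PLF_linear = cos^2(69.140 deg) = 0.1267970
PLF_dB = 10 * log10(0.1267970) = -8.969 dB

-8.969 dB


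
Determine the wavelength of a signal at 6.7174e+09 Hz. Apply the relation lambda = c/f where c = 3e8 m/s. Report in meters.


lambda = c / f = 3.0000e+08 / 6.7174e+09 = 0.04466 m

0.04466 m


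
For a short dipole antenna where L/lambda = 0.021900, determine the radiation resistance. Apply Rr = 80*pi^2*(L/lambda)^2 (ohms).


Rr = 80 * pi^2 * (0.021900)^2 = 80 * 9.869604 * 4.796100e-04 = 0.3787 ohm

0.3787 ohm


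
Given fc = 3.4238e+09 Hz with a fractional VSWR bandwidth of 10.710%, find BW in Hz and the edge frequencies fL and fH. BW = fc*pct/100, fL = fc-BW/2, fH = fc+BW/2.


BW = 3.4238e+09 * 10.710/100 = 3.666890e+08 Hz
fL = 3.4238e+09 - 3.666890e+08/2 = 3.240e+09 Hz
fH = 3.4238e+09 + 3.666890e+08/2 = 3.607e+09 Hz

BW=3.667e+08 Hz, fL=3.240e+09 Hz, fH=3.607e+09 Hz


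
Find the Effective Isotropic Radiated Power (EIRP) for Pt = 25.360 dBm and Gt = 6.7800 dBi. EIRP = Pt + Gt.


EIRP = Pt + Gt = 25.360 + 6.7800 = 32.14 dBm

32.14 dBm


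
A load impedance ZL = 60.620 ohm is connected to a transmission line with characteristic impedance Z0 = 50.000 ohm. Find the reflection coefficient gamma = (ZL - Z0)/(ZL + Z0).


gamma = (60.620 - 50.000) / (60.620 + 50.000) = 0.09600

0.09600


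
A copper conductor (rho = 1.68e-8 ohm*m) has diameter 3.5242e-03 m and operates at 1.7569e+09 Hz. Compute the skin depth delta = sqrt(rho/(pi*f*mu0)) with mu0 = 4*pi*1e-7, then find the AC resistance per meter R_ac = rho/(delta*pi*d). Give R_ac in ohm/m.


delta = sqrt(1.68e-8 / (pi * 1.7569e+09 * 4*pi*1e-7)) = 1.556328e-06 m
R_ac = 1.68e-8 / (1.556328e-06 * pi * 3.5242e-03) = 0.9750 ohm/m

0.9750 ohm/m


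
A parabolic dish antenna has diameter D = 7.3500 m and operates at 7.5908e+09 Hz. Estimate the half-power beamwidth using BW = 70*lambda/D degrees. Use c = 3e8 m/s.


lambda = c / f = 3.0000e+08 / 7.5908e+09 = 0.03952153 m
BW = 70 * 0.03952153 / 7.3500 = 0.3764 deg

0.3764 deg


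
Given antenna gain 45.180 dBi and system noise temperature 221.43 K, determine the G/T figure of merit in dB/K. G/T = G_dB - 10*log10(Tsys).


G/T = 45.180 - 10*log10(221.43) = 45.180 - 23.45236 = 21.73 dB/K

21.73 dB/K


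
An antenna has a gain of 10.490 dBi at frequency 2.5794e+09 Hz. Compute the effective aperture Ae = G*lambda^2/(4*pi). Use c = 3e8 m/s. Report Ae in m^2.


lambda = c / f = 3.0000e+08 / 2.5794e+09 = 0.1163061 m
G_linear = 10^(10.490/10) = 11.19438
Ae = G_linear * lambda^2 / (4*pi) = 11.19438 * 0.1163061^2 / (4*pi) = 0.01205 m^2

0.01205 m^2


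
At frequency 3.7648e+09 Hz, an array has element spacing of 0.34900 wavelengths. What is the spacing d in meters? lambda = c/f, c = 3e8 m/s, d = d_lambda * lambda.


lambda = c / f = 3.0000e+08 / 3.7648e+09 = 0.07968551 m
d = 0.34900 * 0.07968551 = 0.02781 m

0.02781 m


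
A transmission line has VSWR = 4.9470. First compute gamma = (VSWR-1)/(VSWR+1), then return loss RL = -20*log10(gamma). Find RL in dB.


gamma = (4.9470 - 1) / (4.9470 + 1) = 0.6636960
RL = -20 * log10(0.6636960) = 3.561 dB

3.561 dB


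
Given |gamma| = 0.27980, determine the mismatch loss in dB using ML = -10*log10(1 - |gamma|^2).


ML = -10 * log10(1 - 0.27980^2) = -10 * log10(0.92171196) = 0.3540 dB

0.3540 dB


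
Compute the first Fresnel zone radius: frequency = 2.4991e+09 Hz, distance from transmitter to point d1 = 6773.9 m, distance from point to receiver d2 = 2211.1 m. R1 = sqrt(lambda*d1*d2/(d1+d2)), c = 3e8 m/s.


lambda = c / f = 3.0000e+08 / 2.4991e+09 = 0.1200432 m
R1 = sqrt(0.1200432 * 6773.9 * 2211.1 / (6773.9 + 2211.1)) = 14.15 m

14.15 m


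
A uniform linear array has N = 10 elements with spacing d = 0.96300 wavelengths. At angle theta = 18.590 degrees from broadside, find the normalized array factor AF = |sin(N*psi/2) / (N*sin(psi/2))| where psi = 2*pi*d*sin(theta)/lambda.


psi = 2*pi*0.96300*sin(18.590 deg) = 1.928929 rad
AF = |sin(10*1.928929/2) / (10*sin(1.928929/2))| = 0.02654

0.02654


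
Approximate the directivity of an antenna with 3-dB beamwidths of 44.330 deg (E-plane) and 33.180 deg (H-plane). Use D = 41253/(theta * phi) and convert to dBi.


D_linear = 41253 / (44.330 * 33.180) = 28.04668
D_dBi = 10 * log10(28.04668) = 14.48 dBi

14.48 dBi


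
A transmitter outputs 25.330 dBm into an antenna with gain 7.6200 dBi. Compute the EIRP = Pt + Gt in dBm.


EIRP = Pt + Gt = 25.330 + 7.6200 = 32.95 dBm

32.95 dBm


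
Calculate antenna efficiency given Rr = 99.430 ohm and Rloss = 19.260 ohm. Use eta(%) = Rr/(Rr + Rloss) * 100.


eta = 99.430 / (99.430 + 19.260) * 100 = 83.77%

83.77%


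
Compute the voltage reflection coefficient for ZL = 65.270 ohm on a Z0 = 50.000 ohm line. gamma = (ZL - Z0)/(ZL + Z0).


gamma = (65.270 - 50.000) / (65.270 + 50.000) = 0.1325

0.1325


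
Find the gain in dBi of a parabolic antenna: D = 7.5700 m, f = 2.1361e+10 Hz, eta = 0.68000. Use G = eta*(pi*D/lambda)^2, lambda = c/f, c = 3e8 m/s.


lambda = c / f = 3.0000e+08 / 2.1361e+10 = 0.01404429 m
G_linear = 0.68000 * (pi * 7.5700 / 0.01404429)^2 = 1.949848e+06
G_dBi = 10 * log10(1.949848e+06) = 62.90 dBi

62.90 dBi


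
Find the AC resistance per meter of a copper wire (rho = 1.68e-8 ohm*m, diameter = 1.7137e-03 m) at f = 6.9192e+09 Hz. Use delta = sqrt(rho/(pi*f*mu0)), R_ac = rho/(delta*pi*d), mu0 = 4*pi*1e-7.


delta = sqrt(1.68e-8 / (pi * 6.9192e+09 * 4*pi*1e-7)) = 7.842361e-07 m
R_ac = 1.68e-8 / (7.842361e-07 * pi * 1.7137e-03) = 3.979 ohm/m

3.979 ohm/m


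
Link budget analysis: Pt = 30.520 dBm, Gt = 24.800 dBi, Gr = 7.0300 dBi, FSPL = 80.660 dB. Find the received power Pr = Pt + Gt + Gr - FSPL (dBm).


Pr = 30.520 + 24.800 + 7.0300 - 80.660 = -18.31 dBm

-18.31 dBm


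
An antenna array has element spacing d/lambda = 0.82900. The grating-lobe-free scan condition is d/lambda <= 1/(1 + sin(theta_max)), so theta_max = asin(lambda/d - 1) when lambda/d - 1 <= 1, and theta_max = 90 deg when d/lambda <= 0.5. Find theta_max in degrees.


lambda/d - 1 = 1/0.82900 - 1 = 0.2062726
theta_max = asin(0.2062726) = 11.90 deg

11.90 deg


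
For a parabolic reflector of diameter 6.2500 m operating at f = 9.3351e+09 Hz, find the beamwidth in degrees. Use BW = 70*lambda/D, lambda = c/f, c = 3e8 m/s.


lambda = c / f = 3.0000e+08 / 9.3351e+09 = 0.03213677 m
BW = 70 * 0.03213677 / 6.2500 = 0.3599 deg

0.3599 deg


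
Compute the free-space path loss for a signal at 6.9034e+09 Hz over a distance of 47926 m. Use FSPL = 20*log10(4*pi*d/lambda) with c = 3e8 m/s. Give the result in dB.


lambda = c / f = 3.0000e+08 / 6.9034e+09 = 0.04345685 m
FSPL = 20 * log10(4*pi*47926/0.04345685) = 142.8 dB

142.8 dB


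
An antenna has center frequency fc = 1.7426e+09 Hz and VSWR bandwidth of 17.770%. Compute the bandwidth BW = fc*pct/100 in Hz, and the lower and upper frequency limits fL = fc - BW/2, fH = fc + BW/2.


BW = 1.7426e+09 * 17.770/100 = 3.096600e+08 Hz
fL = 1.7426e+09 - 3.096600e+08/2 = 1.588e+09 Hz
fH = 1.7426e+09 + 3.096600e+08/2 = 1.897e+09 Hz

BW=3.097e+08 Hz, fL=1.588e+09 Hz, fH=1.897e+09 Hz


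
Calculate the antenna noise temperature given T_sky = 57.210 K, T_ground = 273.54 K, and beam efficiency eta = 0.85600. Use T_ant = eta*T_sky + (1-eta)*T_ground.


T_ant = 0.85600 * 57.210 + (1 - 0.85600) * 273.54 = 88.36 K

88.36 K


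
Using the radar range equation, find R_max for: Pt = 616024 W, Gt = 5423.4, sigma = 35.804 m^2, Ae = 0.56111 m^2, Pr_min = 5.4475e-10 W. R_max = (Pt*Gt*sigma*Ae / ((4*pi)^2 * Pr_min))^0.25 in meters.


R^4 = 616024*5423.4*35.804*0.56111 / ((4*pi)^2 * 5.4475e-10) = 7.802466e+17
R_max = 7.802466e+17^0.25 = 29721 m

29721 m


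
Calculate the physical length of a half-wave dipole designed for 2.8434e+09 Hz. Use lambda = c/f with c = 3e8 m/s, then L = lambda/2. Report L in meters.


lambda = c / f = 3.0000e+08 / 2.8434e+09 = 0.1055075 m
L = lambda / 2 = 0.1055075 / 2 = 0.05275 m

0.05275 m


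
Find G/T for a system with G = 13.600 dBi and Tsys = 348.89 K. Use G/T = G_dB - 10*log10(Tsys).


G/T = 13.600 - 10*log10(348.89) = 13.600 - 25.42689 = -11.83 dB/K

-11.83 dB/K


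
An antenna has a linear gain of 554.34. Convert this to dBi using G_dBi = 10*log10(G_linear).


G_dBi = 10 * log10(554.34) = 27.44 dBi

27.44 dBi


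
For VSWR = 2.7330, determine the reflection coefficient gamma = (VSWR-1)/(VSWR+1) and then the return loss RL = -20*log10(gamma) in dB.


gamma = (2.7330 - 1) / (2.7330 + 1) = 0.4642379
RL = -20 * log10(0.4642379) = 6.665 dB

6.665 dB


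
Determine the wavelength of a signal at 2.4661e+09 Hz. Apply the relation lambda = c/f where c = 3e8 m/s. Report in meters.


lambda = c / f = 3.0000e+08 / 2.4661e+09 = 0.1216 m

0.1216 m


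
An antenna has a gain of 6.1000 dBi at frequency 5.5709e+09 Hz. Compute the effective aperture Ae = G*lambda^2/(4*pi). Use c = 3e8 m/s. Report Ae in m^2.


lambda = c / f = 3.0000e+08 / 5.5709e+09 = 0.05385126 m
G_linear = 10^(6.1000/10) = 4.073803
Ae = G_linear * lambda^2 / (4*pi) = 4.073803 * 0.05385126^2 / (4*pi) = 9.401e-04 m^2

9.401e-04 m^2


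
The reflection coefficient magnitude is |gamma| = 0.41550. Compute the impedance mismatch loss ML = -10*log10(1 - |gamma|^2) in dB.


ML = -10 * log10(1 - 0.41550^2) = -10 * log10(0.82735975) = 0.8231 dB

0.8231 dB


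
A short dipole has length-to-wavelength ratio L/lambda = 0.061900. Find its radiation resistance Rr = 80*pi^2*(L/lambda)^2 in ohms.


Rr = 80 * pi^2 * (0.061900)^2 = 80 * 9.869604 * 3.831610e-03 = 3.025 ohm

3.025 ohm


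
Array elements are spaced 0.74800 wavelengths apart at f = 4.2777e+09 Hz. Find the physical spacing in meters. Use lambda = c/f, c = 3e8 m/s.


lambda = c / f = 3.0000e+08 / 4.2777e+09 = 0.07013115 m
d = 0.74800 * 0.07013115 = 0.05246 m

0.05246 m


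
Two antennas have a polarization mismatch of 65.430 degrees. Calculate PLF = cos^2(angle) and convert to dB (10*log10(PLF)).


PLF_linear = cos^2(65.430 deg) = 0.1728935
PLF_dB = 10 * log10(0.1728935) = -7.622 dB

-7.622 dB


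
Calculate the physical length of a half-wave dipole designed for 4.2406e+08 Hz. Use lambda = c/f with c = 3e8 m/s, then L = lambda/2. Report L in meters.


lambda = c / f = 3.0000e+08 / 4.2406e+08 = 0.7074471 m
L = lambda / 2 = 0.7074471 / 2 = 0.3537 m

0.3537 m


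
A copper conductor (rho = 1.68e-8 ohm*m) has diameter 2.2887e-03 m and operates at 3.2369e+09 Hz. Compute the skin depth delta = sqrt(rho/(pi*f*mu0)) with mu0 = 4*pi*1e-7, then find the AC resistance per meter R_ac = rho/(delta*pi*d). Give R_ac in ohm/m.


delta = sqrt(1.68e-8 / (pi * 3.2369e+09 * 4*pi*1e-7)) = 1.146595e-06 m
R_ac = 1.68e-8 / (1.146595e-06 * pi * 2.2887e-03) = 2.038 ohm/m

2.038 ohm/m


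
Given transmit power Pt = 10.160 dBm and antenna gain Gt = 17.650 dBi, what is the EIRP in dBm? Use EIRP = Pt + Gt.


EIRP = Pt + Gt = 10.160 + 17.650 = 27.81 dBm

27.81 dBm


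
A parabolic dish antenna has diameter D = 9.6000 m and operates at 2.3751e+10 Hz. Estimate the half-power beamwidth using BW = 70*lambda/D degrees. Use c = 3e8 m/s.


lambda = c / f = 3.0000e+08 / 2.3751e+10 = 0.01263105 m
BW = 70 * 0.01263105 / 9.6000 = 0.09210 deg

0.09210 deg


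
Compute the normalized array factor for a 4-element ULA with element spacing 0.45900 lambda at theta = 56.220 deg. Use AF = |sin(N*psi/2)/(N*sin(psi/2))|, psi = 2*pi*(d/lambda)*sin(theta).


psi = 2*pi*0.45900*sin(56.220 deg) = 2.397104 rad
AF = |sin(4*2.397104/2) / (4*sin(2.397104/2))| = 0.2675

0.2675


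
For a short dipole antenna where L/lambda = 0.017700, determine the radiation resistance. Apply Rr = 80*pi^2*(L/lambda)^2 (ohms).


Rr = 80 * pi^2 * (0.017700)^2 = 80 * 9.869604 * 3.132900e-04 = 0.2474 ohm

0.2474 ohm


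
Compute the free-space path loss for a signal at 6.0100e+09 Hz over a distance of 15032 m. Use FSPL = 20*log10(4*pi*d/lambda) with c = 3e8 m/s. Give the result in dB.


lambda = c / f = 3.0000e+08 / 6.0100e+09 = 0.04991681 m
FSPL = 20 * log10(4*pi*15032/0.04991681) = 131.6 dB

131.6 dB


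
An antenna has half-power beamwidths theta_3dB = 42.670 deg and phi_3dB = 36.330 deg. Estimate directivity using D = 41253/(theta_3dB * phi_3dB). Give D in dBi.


D_linear = 41253 / (42.670 * 36.330) = 26.61139
D_dBi = 10 * log10(26.61139) = 14.25 dBi

14.25 dBi


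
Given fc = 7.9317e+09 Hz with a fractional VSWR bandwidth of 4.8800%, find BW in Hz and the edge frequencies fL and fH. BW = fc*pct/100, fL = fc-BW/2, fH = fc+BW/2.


BW = 7.9317e+09 * 4.8800/100 = 3.870670e+08 Hz
fL = 7.9317e+09 - 3.870670e+08/2 = 7.738e+09 Hz
fH = 7.9317e+09 + 3.870670e+08/2 = 8.125e+09 Hz

BW=3.871e+08 Hz, fL=7.738e+09 Hz, fH=8.125e+09 Hz


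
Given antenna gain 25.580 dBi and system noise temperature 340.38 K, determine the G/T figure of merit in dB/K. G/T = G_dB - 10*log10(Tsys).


G/T = 25.580 - 10*log10(340.38) = 25.580 - 25.31964 = 0.2604 dB/K

0.2604 dB/K


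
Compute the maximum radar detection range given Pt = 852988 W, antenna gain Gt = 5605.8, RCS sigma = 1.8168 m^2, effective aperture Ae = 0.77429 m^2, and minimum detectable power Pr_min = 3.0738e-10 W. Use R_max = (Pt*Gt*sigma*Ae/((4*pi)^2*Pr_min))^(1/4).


R^4 = 852988*5605.8*1.8168*0.77429 / ((4*pi)^2 * 3.0738e-10) = 1.385785e+17
R_max = 1.385785e+17^0.25 = 19294 m

19294 m


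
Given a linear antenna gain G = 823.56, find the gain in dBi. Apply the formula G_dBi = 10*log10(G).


G_dBi = 10 * log10(823.56) = 29.16 dBi

29.16 dBi


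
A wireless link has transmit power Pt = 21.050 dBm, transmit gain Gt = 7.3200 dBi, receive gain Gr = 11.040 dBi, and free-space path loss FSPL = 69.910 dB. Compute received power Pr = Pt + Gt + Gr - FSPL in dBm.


Pr = 21.050 + 7.3200 + 11.040 - 69.910 = -30.50 dBm

-30.50 dBm


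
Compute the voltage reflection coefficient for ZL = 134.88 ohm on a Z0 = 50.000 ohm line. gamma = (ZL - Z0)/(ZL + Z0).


gamma = (134.88 - 50.000) / (134.88 + 50.000) = 0.4591

0.4591


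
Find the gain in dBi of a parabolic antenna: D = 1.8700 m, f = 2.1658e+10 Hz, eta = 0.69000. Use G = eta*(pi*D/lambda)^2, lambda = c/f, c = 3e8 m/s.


lambda = c / f = 3.0000e+08 / 2.1658e+10 = 0.01385169 m
G_linear = 0.69000 * (pi * 1.8700 / 0.01385169)^2 = 124115.6
G_dBi = 10 * log10(124115.6) = 50.94 dBi

50.94 dBi


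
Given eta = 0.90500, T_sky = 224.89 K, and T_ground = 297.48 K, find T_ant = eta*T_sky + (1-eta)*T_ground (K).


T_ant = 0.90500 * 224.89 + (1 - 0.90500) * 297.48 = 231.8 K

231.8 K


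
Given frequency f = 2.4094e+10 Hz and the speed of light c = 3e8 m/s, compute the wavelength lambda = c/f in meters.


lambda = c / f = 3.0000e+08 / 2.4094e+10 = 0.01245 m

0.01245 m


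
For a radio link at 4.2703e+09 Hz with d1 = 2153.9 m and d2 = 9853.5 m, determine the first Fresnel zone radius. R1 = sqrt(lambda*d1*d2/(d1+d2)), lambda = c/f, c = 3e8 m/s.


lambda = c / f = 3.0000e+08 / 4.2703e+09 = 0.07025268 m
R1 = sqrt(0.07025268 * 2153.9 * 9853.5 / (2153.9 + 9853.5)) = 11.14 m

11.14 m


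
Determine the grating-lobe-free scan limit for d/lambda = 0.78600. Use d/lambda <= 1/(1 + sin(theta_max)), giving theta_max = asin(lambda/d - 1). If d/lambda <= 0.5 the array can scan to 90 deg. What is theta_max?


lambda/d - 1 = 1/0.78600 - 1 = 0.2722646
theta_max = asin(0.2722646) = 15.80 deg

15.80 deg


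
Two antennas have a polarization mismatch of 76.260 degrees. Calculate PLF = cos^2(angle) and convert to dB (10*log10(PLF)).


PLF_linear = cos^2(76.260 deg) = 0.05641402
PLF_dB = 10 * log10(0.05641402) = -12.49 dB

-12.49 dB


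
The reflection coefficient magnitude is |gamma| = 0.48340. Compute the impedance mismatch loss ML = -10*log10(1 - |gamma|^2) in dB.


ML = -10 * log10(1 - 0.48340^2) = -10 * log10(0.76632444) = 1.156 dB

1.156 dB


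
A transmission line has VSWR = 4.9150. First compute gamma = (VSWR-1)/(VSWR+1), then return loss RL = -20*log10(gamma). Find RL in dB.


gamma = (4.9150 - 1) / (4.9150 + 1) = 0.6618766
RL = -20 * log10(0.6618766) = 3.584 dB

3.584 dB


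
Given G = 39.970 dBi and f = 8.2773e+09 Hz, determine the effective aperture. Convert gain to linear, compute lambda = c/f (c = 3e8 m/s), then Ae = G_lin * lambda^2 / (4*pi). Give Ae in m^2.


lambda = c / f = 3.0000e+08 / 8.2773e+09 = 0.03624370 m
G_linear = 10^(39.970/10) = 9931.160
Ae = G_linear * lambda^2 / (4*pi) = 9931.160 * 0.03624370^2 / (4*pi) = 1.038 m^2

1.038 m^2


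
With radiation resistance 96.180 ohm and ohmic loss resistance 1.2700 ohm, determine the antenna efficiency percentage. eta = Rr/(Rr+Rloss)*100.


eta = 96.180 / (96.180 + 1.2700) * 100 = 98.70%

98.70%


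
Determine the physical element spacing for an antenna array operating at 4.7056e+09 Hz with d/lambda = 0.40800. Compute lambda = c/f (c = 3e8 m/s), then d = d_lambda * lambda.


lambda = c / f = 3.0000e+08 / 4.7056e+09 = 0.06375383 m
d = 0.40800 * 0.06375383 = 0.02601 m

0.02601 m


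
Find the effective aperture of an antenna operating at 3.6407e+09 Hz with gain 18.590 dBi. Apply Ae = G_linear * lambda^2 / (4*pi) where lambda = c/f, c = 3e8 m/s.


lambda = c / f = 3.0000e+08 / 3.6407e+09 = 0.08240174 m
G_linear = 10^(18.590/10) = 72.27698
Ae = G_linear * lambda^2 / (4*pi) = 72.27698 * 0.08240174^2 / (4*pi) = 0.03905 m^2

0.03905 m^2


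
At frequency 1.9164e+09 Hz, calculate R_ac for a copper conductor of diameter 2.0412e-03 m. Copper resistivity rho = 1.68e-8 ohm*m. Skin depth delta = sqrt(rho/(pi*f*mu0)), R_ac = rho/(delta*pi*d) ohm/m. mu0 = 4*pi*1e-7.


delta = sqrt(1.68e-8 / (pi * 1.9164e+09 * 4*pi*1e-7)) = 1.490156e-06 m
R_ac = 1.68e-8 / (1.490156e-06 * pi * 2.0412e-03) = 1.758 ohm/m

1.758 ohm/m


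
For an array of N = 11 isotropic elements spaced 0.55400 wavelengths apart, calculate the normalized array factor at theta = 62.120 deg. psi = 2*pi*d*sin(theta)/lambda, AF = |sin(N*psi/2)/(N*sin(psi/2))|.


psi = 2*pi*0.55400*sin(62.120 deg) = 3.076855 rad
AF = |sin(11*3.076855/2) / (11*sin(3.076855/2))| = 0.08525

0.08525


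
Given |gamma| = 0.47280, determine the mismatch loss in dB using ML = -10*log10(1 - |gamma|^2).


ML = -10 * log10(1 - 0.47280^2) = -10 * log10(0.77646016) = 1.099 dB

1.099 dB


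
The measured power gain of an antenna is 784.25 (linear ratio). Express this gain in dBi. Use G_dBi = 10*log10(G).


G_dBi = 10 * log10(784.25) = 28.94 dBi

28.94 dBi


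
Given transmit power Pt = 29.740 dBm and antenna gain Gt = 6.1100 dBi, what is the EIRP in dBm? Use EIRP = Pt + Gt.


EIRP = Pt + Gt = 29.740 + 6.1100 = 35.85 dBm

35.85 dBm


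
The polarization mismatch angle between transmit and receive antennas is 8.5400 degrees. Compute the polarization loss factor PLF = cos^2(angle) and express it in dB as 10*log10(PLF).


PLF_linear = cos^2(8.5400 deg) = 0.9779478
PLF_dB = 10 * log10(0.9779478) = -0.09684 dB

-0.09684 dB


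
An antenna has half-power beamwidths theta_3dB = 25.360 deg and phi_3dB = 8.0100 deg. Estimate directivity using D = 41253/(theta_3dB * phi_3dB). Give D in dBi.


D_linear = 41253 / (25.360 * 8.0100) = 203.0831
D_dBi = 10 * log10(203.0831) = 23.08 dBi

23.08 dBi


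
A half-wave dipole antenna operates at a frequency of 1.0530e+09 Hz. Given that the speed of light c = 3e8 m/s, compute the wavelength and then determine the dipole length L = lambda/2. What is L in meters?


lambda = c / f = 3.0000e+08 / 1.0530e+09 = 0.2849003 m
L = lambda / 2 = 0.2849003 / 2 = 0.1425 m

0.1425 m


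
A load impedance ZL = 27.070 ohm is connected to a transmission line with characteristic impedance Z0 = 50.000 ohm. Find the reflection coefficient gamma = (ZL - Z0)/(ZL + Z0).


gamma = (27.070 - 50.000) / (27.070 + 50.000) = -0.2975

-0.2975


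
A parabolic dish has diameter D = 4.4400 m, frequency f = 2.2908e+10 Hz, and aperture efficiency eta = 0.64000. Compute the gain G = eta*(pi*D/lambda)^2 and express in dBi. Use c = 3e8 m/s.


lambda = c / f = 3.0000e+08 / 2.2908e+10 = 0.01309586 m
G_linear = 0.64000 * (pi * 4.4400 / 0.01309586)^2 = 726068.5
G_dBi = 10 * log10(726068.5) = 58.61 dBi

58.61 dBi


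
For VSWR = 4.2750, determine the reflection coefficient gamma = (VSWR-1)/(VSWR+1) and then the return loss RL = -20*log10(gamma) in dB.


gamma = (4.2750 - 1) / (4.2750 + 1) = 0.6208531
RL = -20 * log10(0.6208531) = 4.140 dB

4.140 dB


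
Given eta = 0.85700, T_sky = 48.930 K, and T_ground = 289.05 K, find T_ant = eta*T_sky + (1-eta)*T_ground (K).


T_ant = 0.85700 * 48.930 + (1 - 0.85700) * 289.05 = 83.27 K

83.27 K


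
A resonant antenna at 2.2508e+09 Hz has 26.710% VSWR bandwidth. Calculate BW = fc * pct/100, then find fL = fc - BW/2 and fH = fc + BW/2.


BW = 2.2508e+09 * 26.710/100 = 6.011887e+08 Hz
fL = 2.2508e+09 - 6.011887e+08/2 = 1.950e+09 Hz
fH = 2.2508e+09 + 6.011887e+08/2 = 2.551e+09 Hz

BW=6.012e+08 Hz, fL=1.950e+09 Hz, fH=2.551e+09 Hz


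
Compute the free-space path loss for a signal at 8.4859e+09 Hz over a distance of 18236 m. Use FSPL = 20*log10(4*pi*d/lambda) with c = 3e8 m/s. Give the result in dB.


lambda = c / f = 3.0000e+08 / 8.4859e+09 = 0.03535276 m
FSPL = 20 * log10(4*pi*18236/0.03535276) = 136.2 dB

136.2 dB


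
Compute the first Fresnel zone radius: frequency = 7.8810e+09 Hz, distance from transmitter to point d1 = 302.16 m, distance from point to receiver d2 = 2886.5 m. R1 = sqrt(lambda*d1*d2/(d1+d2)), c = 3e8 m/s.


lambda = c / f = 3.0000e+08 / 7.8810e+09 = 0.03806624 m
R1 = sqrt(0.03806624 * 302.16 * 2886.5 / (302.16 + 2886.5)) = 3.227 m

3.227 m


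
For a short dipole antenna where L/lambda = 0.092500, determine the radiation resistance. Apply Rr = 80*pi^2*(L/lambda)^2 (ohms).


Rr = 80 * pi^2 * (0.092500)^2 = 80 * 9.869604 * 8.556250e-03 = 6.756 ohm

6.756 ohm


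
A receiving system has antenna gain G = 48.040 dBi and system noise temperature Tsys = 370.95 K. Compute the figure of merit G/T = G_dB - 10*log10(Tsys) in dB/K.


G/T = 48.040 - 10*log10(370.95) = 48.040 - 25.69315 = 22.35 dB/K

22.35 dB/K


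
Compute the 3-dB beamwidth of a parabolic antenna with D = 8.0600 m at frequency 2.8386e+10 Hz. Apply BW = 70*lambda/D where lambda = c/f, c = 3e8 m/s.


lambda = c / f = 3.0000e+08 / 2.8386e+10 = 0.01056859 m
BW = 70 * 0.01056859 / 8.0600 = 0.09179 deg

0.09179 deg


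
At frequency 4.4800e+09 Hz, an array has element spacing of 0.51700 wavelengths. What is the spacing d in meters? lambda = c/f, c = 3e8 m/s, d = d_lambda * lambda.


lambda = c / f = 3.0000e+08 / 4.4800e+09 = 0.06696429 m
d = 0.51700 * 0.06696429 = 0.03462 m

0.03462 m


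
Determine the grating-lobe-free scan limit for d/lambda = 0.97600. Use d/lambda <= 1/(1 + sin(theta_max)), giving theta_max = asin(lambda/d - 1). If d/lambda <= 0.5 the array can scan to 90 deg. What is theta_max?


lambda/d - 1 = 1/0.97600 - 1 = 0.02459016
theta_max = asin(0.02459016) = 1.409 deg

1.409 deg


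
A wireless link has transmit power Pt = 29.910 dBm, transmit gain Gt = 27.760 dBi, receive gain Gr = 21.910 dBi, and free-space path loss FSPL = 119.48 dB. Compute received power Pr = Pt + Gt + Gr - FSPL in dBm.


Pr = 29.910 + 27.760 + 21.910 - 119.48 = -39.90 dBm

-39.90 dBm


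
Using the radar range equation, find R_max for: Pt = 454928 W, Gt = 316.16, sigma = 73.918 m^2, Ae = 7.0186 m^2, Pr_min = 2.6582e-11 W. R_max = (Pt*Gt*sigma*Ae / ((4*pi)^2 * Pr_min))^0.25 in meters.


R^4 = 454928*316.16*73.918*7.0186 / ((4*pi)^2 * 2.6582e-11) = 1.777636e+19
R_max = 1.777636e+19^0.25 = 64932 m

64932 m


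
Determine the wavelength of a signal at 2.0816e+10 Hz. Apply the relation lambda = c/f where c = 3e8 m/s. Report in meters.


lambda = c / f = 3.0000e+08 / 2.0816e+10 = 0.01441 m

0.01441 m


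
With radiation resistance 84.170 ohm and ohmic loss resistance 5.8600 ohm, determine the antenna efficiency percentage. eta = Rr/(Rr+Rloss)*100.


eta = 84.170 / (84.170 + 5.8600) * 100 = 93.49%

93.49%


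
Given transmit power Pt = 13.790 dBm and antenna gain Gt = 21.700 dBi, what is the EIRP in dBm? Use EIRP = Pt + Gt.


EIRP = Pt + Gt = 13.790 + 21.700 = 35.49 dBm

35.49 dBm


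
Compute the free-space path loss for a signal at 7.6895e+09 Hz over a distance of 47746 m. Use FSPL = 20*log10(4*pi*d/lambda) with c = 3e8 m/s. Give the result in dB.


lambda = c / f = 3.0000e+08 / 7.6895e+09 = 0.03901424 m
FSPL = 20 * log10(4*pi*47746/0.03901424) = 143.7 dB

143.7 dB


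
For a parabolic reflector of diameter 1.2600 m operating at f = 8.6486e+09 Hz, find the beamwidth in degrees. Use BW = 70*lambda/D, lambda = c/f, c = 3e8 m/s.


lambda = c / f = 3.0000e+08 / 8.6486e+09 = 0.03468770 m
BW = 70 * 0.03468770 / 1.2600 = 1.927 deg

1.927 deg


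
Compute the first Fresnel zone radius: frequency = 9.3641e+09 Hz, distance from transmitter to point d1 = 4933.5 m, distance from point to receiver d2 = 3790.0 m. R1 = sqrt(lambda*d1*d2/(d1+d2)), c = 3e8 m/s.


lambda = c / f = 3.0000e+08 / 9.3641e+09 = 0.03203725 m
R1 = sqrt(0.03203725 * 4933.5 * 3790.0 / (4933.5 + 3790.0)) = 8.287 m

8.287 m


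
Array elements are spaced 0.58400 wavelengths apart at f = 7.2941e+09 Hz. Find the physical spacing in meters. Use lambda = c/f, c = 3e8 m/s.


lambda = c / f = 3.0000e+08 / 7.2941e+09 = 0.04112913 m
d = 0.58400 * 0.04112913 = 0.02402 m

0.02402 m


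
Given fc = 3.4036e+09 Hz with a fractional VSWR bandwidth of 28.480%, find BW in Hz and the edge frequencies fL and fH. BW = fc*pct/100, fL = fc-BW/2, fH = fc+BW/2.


BW = 3.4036e+09 * 28.480/100 = 9.693453e+08 Hz
fL = 3.4036e+09 - 9.693453e+08/2 = 2.919e+09 Hz
fH = 3.4036e+09 + 9.693453e+08/2 = 3.888e+09 Hz

BW=9.693e+08 Hz, fL=2.919e+09 Hz, fH=3.888e+09 Hz


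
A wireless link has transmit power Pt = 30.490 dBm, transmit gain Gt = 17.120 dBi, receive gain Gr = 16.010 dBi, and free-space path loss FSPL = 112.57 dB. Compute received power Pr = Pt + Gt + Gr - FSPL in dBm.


Pr = 30.490 + 17.120 + 16.010 - 112.57 = -48.95 dBm

-48.95 dBm


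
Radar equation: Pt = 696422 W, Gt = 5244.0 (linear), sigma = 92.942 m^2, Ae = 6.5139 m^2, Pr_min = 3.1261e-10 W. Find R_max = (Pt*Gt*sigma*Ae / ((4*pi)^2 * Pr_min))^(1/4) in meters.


R^4 = 696422*5244.0*92.942*6.5139 / ((4*pi)^2 * 3.1261e-10) = 4.478841e+19
R_max = 4.478841e+19^0.25 = 81807 m

81807 m


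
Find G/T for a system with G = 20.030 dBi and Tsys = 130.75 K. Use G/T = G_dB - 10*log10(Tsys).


G/T = 20.030 - 10*log10(130.75) = 20.030 - 21.16442 = -1.134 dB/K

-1.134 dB/K


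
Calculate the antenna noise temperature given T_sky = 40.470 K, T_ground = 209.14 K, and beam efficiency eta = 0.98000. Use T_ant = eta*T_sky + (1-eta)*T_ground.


T_ant = 0.98000 * 40.470 + (1 - 0.98000) * 209.14 = 43.84 K

43.84 K


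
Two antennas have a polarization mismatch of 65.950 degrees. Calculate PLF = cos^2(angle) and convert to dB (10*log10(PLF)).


PLF_linear = cos^2(65.950 deg) = 0.1660837
PLF_dB = 10 * log10(0.1660837) = -7.797 dB

-7.797 dB


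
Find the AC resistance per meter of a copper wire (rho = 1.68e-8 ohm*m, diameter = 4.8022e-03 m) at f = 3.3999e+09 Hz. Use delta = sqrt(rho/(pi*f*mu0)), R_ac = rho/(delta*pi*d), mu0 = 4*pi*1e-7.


delta = sqrt(1.68e-8 / (pi * 3.3999e+09 * 4*pi*1e-7)) = 1.118772e-06 m
R_ac = 1.68e-8 / (1.118772e-06 * pi * 4.8022e-03) = 0.9954 ohm/m

0.9954 ohm/m


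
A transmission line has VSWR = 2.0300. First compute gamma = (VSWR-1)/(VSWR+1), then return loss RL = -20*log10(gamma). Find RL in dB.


gamma = (2.0300 - 1) / (2.0300 + 1) = 0.3399340
RL = -20 * log10(0.3399340) = 9.372 dB

9.372 dB


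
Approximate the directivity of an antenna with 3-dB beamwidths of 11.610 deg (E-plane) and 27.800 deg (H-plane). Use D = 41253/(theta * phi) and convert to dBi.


D_linear = 41253 / (11.610 * 27.800) = 127.8140
D_dBi = 10 * log10(127.8140) = 21.07 dBi

21.07 dBi


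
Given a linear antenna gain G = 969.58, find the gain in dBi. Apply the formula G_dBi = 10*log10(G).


G_dBi = 10 * log10(969.58) = 29.87 dBi

29.87 dBi


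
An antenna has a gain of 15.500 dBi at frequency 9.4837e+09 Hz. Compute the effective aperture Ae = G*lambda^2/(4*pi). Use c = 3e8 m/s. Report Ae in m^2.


lambda = c / f = 3.0000e+08 / 9.4837e+09 = 0.03163322 m
G_linear = 10^(15.500/10) = 35.48134
Ae = G_linear * lambda^2 / (4*pi) = 35.48134 * 0.03163322^2 / (4*pi) = 2.825e-03 m^2

2.825e-03 m^2


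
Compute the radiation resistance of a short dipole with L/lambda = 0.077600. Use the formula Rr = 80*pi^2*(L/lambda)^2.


Rr = 80 * pi^2 * (0.077600)^2 = 80 * 9.869604 * 6.021760e-03 = 4.755 ohm

4.755 ohm


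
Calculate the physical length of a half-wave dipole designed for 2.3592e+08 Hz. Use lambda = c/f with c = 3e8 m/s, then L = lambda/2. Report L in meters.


lambda = c / f = 3.0000e+08 / 2.3592e+08 = 1.271617 m
L = lambda / 2 = 1.271617 / 2 = 0.6358 m

0.6358 m


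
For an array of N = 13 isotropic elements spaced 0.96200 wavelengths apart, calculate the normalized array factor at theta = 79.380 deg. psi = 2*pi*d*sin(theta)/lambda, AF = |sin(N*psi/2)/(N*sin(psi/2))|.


psi = 2*pi*0.96200*sin(79.380 deg) = 5.940890 rad
AF = |sin(13*5.940890/2) / (13*sin(5.940890/2))| = 0.3584

0.3584


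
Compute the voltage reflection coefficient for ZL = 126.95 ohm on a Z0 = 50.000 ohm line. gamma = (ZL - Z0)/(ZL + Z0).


gamma = (126.95 - 50.000) / (126.95 + 50.000) = 0.4349

0.4349


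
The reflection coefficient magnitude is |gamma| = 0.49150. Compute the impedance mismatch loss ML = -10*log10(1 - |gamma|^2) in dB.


ML = -10 * log10(1 - 0.49150^2) = -10 * log10(0.75842775) = 1.201 dB

1.201 dB


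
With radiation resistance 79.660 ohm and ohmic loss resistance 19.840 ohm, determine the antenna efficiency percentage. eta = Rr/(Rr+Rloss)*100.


eta = 79.660 / (79.660 + 19.840) * 100 = 80.06%

80.06%


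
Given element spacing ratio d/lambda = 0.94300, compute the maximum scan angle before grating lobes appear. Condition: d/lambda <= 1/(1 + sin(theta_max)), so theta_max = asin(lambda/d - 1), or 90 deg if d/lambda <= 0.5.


lambda/d - 1 = 1/0.94300 - 1 = 0.06044539
theta_max = asin(0.06044539) = 3.465 deg

3.465 deg


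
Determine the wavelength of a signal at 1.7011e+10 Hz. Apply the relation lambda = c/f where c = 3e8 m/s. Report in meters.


lambda = c / f = 3.0000e+08 / 1.7011e+10 = 0.01764 m

0.01764 m


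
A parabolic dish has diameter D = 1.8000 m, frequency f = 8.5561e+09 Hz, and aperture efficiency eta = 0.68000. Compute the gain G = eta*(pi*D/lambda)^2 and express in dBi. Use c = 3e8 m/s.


lambda = c / f = 3.0000e+08 / 8.5561e+09 = 0.03506270 m
G_linear = 0.68000 * (pi * 1.8000 / 0.03506270)^2 = 17687.36
G_dBi = 10 * log10(17687.36) = 42.48 dBi

42.48 dBi


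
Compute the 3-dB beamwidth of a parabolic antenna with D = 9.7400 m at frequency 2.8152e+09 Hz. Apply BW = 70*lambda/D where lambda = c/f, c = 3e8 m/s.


lambda = c / f = 3.0000e+08 / 2.8152e+09 = 0.1065644 m
BW = 70 * 0.1065644 / 9.7400 = 0.7659 deg

0.7659 deg


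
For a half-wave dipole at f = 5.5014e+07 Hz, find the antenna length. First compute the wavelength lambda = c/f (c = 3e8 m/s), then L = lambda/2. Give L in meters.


lambda = c / f = 3.0000e+08 / 5.5014e+07 = 5.453157 m
L = lambda / 2 = 5.453157 / 2 = 2.727 m

2.727 m


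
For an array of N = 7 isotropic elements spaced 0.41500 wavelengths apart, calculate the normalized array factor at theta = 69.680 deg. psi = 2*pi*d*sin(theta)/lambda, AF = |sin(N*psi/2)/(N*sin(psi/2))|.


psi = 2*pi*0.41500*sin(69.680 deg) = 2.445250 rad
AF = |sin(7*2.445250/2) / (7*sin(2.445250/2))| = 0.1158

0.1158
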